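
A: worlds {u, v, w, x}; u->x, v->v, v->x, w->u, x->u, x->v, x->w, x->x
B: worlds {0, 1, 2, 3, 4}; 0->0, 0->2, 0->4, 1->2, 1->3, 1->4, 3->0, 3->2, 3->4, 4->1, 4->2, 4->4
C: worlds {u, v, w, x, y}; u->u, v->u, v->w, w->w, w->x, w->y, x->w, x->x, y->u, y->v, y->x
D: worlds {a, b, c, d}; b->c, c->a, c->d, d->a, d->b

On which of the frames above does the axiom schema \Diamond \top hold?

Frame correspondent (Sahlqvist): \forall x \exists y Rxy — i.e. seriality.
A: satisfies the condition.
B: fails — world 2 has no successor.
C: satisfies the condition.
D: fails — world a has no successor.

A, C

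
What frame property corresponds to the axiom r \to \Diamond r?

Reflexivity

Replacing r by ¬r and contraposing gives the equivalent schema □r → r.
Suppose □r→r is valid. At any x set V(r)={w : Rxw}. Then □r holds at x, so r holds at x, i.e. Rxx.
Conversely, any frame satisfying \forall x Rxx validates the schema.
So the correspondent is reflexivity.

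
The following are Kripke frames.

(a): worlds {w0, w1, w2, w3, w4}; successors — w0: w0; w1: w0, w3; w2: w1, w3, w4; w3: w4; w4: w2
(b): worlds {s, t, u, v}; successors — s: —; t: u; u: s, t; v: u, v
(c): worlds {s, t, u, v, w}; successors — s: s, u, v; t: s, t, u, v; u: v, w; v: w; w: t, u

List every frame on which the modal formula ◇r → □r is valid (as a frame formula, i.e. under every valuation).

none

This is the axiom for partial functionality; its first-order frame correspondent is ∀x ∀y ∀z (Rxy ∧ Rxz → y = z).
(a): fails — w1 sees both w0 and w3.
(b): fails — u sees both s and t.
(c): fails — s sees both s and u.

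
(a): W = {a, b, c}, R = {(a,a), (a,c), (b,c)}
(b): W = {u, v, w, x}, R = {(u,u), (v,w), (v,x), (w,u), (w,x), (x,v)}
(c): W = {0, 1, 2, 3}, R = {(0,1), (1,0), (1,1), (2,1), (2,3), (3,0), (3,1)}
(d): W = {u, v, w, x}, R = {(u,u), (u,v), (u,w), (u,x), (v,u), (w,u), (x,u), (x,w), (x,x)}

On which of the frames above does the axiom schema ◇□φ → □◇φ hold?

(c), (d)

This is the axiom for convergence; its first-order frame correspondent is ∀x ∀y ∀z (Rxy ∧ Rxz → ∃w (Ryw ∧ Rzw)).
(a): fails — Raa and Rac but a and c have no common successor.
(b): fails — Rvw and Rvx but w and x have no common successor.
(c): ✓.
(d): ✓.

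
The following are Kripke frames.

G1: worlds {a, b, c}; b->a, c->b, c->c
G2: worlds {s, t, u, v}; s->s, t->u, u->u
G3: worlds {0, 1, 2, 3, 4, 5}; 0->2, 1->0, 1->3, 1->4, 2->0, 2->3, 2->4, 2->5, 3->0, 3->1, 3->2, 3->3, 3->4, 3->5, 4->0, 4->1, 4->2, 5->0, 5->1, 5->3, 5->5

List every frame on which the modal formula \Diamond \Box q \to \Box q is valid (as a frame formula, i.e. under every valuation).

G2

Frame correspondent (Sahlqvist): \forall x \forall y \forall z ((xRy \wedge xRz) \to \exists w (yRw \wedge z = w)) — i.e. a generalized confluence (Geach) condition.
G1: fails — bRa, bRa but no w with aRw and a=w.
G2: satisfies the condition.
G3: fails — 0R2, 0R2 but no w with 2Rw and 2=w.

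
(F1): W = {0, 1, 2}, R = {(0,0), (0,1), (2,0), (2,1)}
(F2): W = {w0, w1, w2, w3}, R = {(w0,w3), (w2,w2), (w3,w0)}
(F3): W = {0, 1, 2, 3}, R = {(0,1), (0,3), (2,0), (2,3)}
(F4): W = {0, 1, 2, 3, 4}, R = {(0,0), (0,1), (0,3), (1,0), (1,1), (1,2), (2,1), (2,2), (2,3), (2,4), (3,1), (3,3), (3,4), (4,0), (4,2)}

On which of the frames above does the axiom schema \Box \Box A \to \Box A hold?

(F1), (F4)

This is the axiom for density; its first-order frame correspondent is \forall x \forall y (Rxy \to \exists z (Rxz \wedge Rzy)).
(F1): condition met.
(F2): fails — Rw3w0 but no z with Rw3z and Rzw0.
(F3): fails — R01 but no z with R0z and Rz1.
(F4): condition met.
Valid on: (F1), (F4).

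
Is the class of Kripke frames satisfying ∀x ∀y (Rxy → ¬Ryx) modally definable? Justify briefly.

Any modally definable frame class is closed under surjective bounded morphisms.
The 3-cycle (worlds 0,1,2 with 0→1→2→0) is asymmetric. Mapping every world to a single reflexive point • is a surjective bounded morphism, and the reflexive point is not asymmetric (R•• but asymmetry requires ¬R••).
So the class is not modally definable.

No — not modally definable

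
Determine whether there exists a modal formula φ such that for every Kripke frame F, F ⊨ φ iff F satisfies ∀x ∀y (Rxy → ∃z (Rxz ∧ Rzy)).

The condition is density. A defining modal formula is □□r → □r.

Definable; □□r → □r defines it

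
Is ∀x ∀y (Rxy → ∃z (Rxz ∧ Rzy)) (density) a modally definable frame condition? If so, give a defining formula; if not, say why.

Yes, by □□p → □p

This is a Sahlqvist condition; the C4 axiom □□p → □p defines it.
Suppose □□p→□p is valid. Take Rxy and set V(p)={w : xR²w}. Then □□p at x, so □p at x, so p at y, i.e. ∃z(Rxz∧Rzy).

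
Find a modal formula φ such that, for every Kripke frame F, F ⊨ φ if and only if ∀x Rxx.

□s → s

This is reflexivity; the standard corresponding axiom is T: □s → s.
Suppose □s→s is valid. At any x set V(s)={w : Rxw}. Then □s holds at x, so s holds at x, i.e. Rxx.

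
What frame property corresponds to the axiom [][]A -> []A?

Suppose □□A→□A is valid. Take Rxy and set V(A)={w : xR²w}. Then □□A at x, so □A at x, so A at y, i.e. ∃z(Rxz∧Rzy).

density: forall x forall y (Rxy -> exists z (Rxz & Rzy))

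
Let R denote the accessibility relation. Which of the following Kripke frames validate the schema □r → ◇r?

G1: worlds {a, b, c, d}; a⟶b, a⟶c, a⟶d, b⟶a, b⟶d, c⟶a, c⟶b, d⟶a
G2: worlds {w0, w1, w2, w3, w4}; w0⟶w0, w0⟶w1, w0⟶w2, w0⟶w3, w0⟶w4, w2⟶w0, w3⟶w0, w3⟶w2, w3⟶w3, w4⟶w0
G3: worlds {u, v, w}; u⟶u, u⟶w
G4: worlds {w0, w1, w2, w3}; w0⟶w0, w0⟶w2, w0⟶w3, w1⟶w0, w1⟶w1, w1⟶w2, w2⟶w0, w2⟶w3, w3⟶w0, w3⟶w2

This is the axiom for seriality; its first-order frame correspondent is ∀x ∃y Rxy.
G1: ✓.
G2: fails — world w1 has no successor.
G3: fails — world v has no successor.
G4: ✓.

G1, G4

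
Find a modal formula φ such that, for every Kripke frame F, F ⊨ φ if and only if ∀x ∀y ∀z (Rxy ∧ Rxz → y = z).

The condition is partial functionality. The CD schema ◇s → □s defines it.
Suppose ◇s→□s is valid. Take Rxy, Rxz and set V(s)={y}. Then ◇s at x, so □s at x, so s at z, i.e. z=y.

◇s → □s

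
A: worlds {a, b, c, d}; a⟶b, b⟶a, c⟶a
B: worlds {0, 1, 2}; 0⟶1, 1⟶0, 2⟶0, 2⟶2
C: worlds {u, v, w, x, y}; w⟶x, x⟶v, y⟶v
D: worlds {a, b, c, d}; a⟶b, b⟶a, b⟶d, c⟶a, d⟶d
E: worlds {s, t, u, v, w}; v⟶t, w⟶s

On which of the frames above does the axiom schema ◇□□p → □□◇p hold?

This is the axiom for a generalized confluence (Geach) condition; its first-order frame correspondent is ∀x ∀y ∀z ((xRy ∧ xR²z) → ∃w (yR²w ∧ zRw)).
A: satisfies the condition.
B: fails — 2R0, 2R²0 but no w with 0R²w and 0Rw.
C: fails — wRx, wR²v but no t with xR²t and vRt.
D: satisfies the condition.
E: satisfies the condition.
Valid on: A, D, E.

A, D, E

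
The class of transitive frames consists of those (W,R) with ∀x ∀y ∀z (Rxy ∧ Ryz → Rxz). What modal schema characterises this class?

□ψ → □□ψ

The condition is transitivity. The 4 schema □ψ → □□ψ defines it.
Suppose □ψ→□□ψ is valid. Take Rxy, Ryz and set V(ψ)={w : Rxw}. Then □ψ at x, so □□ψ at x, so □ψ at y, so ψ at z, i.e. Rxz.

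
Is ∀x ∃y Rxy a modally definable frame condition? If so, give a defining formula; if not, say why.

The condition is seriality. A defining modal formula is □r → ◇r.
Suppose □r→◇r is valid. At any x set V(r)=W. Then □r at x, so ◇r at x, so x has a successor.

Definable; □r → ◇r defines it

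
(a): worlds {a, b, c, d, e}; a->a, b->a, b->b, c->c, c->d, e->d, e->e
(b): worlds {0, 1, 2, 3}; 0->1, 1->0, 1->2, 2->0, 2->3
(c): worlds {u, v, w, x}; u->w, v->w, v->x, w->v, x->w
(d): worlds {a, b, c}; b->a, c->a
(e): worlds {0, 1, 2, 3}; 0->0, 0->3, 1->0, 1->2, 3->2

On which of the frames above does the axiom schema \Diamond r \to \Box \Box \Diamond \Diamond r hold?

The schema corresponds to a generalized confluence (Geach) condition: \forall x \forall y \forall z ((xRy \wedge x R^2 z) \to \exists w (y = w \wedge z R^2 w)).
(a): fails — bRb, bR²a but no w with b=w and aR²w.
(b): fails — 0R1, 0R²0 but no w with 1=w and 0R²w.
(c): fails — vRx, vR²v but no t with x=t and vR²t.
(d): condition met.
(e): fails — 0R0, 0R²2 but no w with 0=w and 2R²w.
Valid on: (d).

(d)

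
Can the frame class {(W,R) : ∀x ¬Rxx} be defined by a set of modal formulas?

Modal frame validity is preserved under surjective bounded morphisms.
The 2-cycle (worlds w0,w1 with w0→w1→w0) is irreflexive, and the map sending every world to a single reflexive point • is a surjective bounded morphism (forth: every edge maps to (•,•); back: every world has a successor). So any modal formula valid on the 2-cycle is also valid on the reflexive point, which is not irreflexive.
Hence irreflexivity is not modally definable.

Not definable by any modal formula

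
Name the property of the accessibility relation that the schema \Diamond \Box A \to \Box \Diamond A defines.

Suppose ◇□A→□◇A is valid. Take Rxy, Rxz and set V(A)={w : Ryw}. Then □A at y so ◇□A at x, so □◇A at x, so ◇A at z, giving w with Rzw and Ryw.
Conversely, on a frame with convergence the schema holds at every world under every valuation.
So the correspondent is convergence.

Convergence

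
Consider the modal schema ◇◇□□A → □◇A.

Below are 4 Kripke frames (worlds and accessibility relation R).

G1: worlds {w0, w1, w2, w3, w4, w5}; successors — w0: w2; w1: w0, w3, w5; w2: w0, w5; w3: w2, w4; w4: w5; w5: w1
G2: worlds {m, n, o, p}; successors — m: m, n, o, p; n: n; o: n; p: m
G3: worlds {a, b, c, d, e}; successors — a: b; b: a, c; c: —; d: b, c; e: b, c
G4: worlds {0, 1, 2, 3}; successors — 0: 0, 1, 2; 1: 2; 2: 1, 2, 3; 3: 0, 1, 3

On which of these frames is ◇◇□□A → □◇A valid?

G4

The schema corresponds to a generalized confluence (Geach) condition: ∀x ∀y ∀z ((xR²y ∧ xRz) → ∃w (yR²w ∧ zRw)).
G1: fails — w1R²w4, w1Rw0 but no w with w4R²w and w0Rw.
G2: fails — mR²n, mRp but no w with nR²w and pRw.
G3: fails — aR²c, aRb but no w with cR²w and bRw.
G4: satisfies the condition.
Valid on: G4.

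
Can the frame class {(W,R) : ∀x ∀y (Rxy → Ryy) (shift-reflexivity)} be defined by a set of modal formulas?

Definable; □(□p → p) defines it

Yes: it is shift-reflexivity, defined by the T□ schema □(□p → p).
Suppose □(□p→p) is valid. Take Rxy and set V(p)={w : Ryw}. Then at y, □p holds; since □(□p→p) at x, □p→p at y, so p at y, i.e. Ryy.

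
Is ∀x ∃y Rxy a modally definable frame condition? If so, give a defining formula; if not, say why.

Yes — defined by □p → ◇p

Yes: it is seriality, defined by the D schema □p → ◇p.
Suppose □p→◇p is valid. At any x set V(p)=W. Then □p at x, so ◇p at x, so x has a successor.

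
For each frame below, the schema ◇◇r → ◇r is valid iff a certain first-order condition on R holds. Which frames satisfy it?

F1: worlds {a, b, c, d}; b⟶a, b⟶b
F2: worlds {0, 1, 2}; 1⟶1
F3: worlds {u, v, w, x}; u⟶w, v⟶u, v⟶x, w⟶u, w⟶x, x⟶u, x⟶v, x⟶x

F1, F2

Frame correspondent (Sahlqvist): ∀x ∀y ∀z (Rxy ∧ Ryz → Rxz) — i.e. transitivity.
F1: condition met.
F2: condition met.
F3: fails — Ruw and Rwu but not Ruu.
Valid on: F1, F2.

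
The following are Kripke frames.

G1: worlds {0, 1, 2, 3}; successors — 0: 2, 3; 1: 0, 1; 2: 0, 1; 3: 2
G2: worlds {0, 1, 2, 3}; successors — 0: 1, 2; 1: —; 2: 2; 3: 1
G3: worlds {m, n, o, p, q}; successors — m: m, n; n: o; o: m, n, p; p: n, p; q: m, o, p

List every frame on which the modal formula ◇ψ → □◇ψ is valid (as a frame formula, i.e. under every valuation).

none

The schema corresponds to the Euclidean property: ∀x ∀y ∀z (Rxy ∧ Rxz → Ryz).
G1: fails — R02 and R02 but not R22.
G2: fails — R01 and R01 but not R11.
G3: fails — Rmn and Rmm but not Rnm.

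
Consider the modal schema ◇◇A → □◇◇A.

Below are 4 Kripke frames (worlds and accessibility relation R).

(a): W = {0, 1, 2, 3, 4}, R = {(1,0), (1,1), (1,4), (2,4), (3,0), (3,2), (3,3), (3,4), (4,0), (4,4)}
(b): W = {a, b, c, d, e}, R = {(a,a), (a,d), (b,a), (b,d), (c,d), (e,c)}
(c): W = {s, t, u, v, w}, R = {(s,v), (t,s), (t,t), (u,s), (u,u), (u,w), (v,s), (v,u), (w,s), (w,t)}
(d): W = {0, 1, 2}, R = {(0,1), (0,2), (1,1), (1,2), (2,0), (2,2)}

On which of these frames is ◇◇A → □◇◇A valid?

This is the axiom for a generalized confluence (Geach) condition; its first-order frame correspondent is ∀x ∀y ∀z ((xR²y ∧ xRz) → ∃w (y = w ∧ zR²w)).
(a): fails — 1R²0, 1R0 but no w with 0=w and 0R²w.
(b): fails — aR²a, aRd but no w with a=w and dR²w.
(c): fails — tR²t, tRs but no w* with t=w* and sR²w*.
(d): satisfies the condition.
Valid on: (d).

(d)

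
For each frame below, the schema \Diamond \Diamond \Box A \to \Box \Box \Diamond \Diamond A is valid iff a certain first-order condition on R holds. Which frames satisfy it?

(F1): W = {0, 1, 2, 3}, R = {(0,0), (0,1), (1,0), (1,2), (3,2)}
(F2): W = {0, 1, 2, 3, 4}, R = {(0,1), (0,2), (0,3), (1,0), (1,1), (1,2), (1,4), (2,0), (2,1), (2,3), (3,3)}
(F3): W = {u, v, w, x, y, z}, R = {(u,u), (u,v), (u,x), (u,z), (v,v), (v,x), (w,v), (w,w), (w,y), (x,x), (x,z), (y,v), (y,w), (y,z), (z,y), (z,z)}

(F3)

Frame correspondent (Sahlqvist): \forall x \forall y \forall z ((x R^2 y \wedge x R^2 z) \to \exists w (yRw \wedge z R^2 w)) — i.e. a generalized confluence (Geach) condition.
(F1): fails — 0R²0, 0R²2 but no w with 0Rw and 2R²w.
(F2): fails — 0R²0, 0R²4 but no w with 0Rw and 4R²w.
(F3): holds.
Valid on: (F3).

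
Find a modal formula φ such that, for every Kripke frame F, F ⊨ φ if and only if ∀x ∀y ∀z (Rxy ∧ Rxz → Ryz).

A defining formula is ◇r → □◇r (the 5 axiom).
Suppose ◇r→□◇r is valid. Take Rxy, Rxz and set V(r)={y}. Then ◇r at x, so □◇r at x, so ◇r at z, so some w with Rzw has r; w=y, i.e. Rzy. By symmetry of the argument, Ryz.

◇r → □◇r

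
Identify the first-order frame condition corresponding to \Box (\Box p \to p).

This schema is the T□ axiom.
It corresponds to shift-reflexivity: \forall x \forall y (Rxy \to Ryy).

Shift-reflexivity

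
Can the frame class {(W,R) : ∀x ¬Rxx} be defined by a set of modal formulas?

Any modally definable frame class is closed under surjective bounded morphisms.
The 3-cycle (worlds a,b,c with a→b→c→a) is irreflexive, and the map sending every world to a single reflexive point • is a surjective bounded morphism (forth: every edge maps to (•,•); back: every world has a successor). So any modal formula valid on the 3-cycle is also valid on the reflexive point, which is not irreflexive.
So no modal formula (or set of formulas) defines exactly the irreflexive frames.

No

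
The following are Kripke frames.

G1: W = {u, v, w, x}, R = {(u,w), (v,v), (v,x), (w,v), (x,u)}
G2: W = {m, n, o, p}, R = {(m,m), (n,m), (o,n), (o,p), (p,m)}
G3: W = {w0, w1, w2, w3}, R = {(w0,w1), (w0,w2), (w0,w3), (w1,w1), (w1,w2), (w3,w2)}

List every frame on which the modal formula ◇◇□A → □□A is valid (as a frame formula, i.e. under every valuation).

G2

Frame correspondent (Sahlqvist): ∀x ∀y ∀z ((xR²y ∧ xR²z) → ∃w (yRw ∧ z = w)) — i.e. a generalized confluence (Geach) condition.
G1: fails — vR²u, vR²u but no t with uRt and u=t.
G2: ✓.
G3: fails — w0R²w2, w0R²w1 but no w with w2Rw and w1=w.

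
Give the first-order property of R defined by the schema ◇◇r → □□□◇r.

This is a Sahlqvist (Geach-type) schema ◇^2□^0r → □^3◇^1r.
First-order correspondent: ∀x ∀y ∀z ((xR²y ∧ xR³z) → ∃w (y = w ∧ zRw)).

∀x ∀y ∀z ((xR²y ∧ xR³z) → ∃w (y = w ∧ zRw))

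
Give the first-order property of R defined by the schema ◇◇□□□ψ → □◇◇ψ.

This is a Sahlqvist (Geach-type) schema ◇^2□^3ψ → □^1◇^2ψ.
First-order correspondent: ∀x ∀y ∀z ((xR²y ∧ xRz) → ∃w (yR³w ∧ zR²w)).

∀x ∀y ∀z ((xR²y ∧ xRz) → ∃w (yR³w ∧ zR²w))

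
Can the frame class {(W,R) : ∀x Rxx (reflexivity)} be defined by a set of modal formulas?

Yes, by □q → q

This is a Sahlqvist condition; the T axiom □q → q defines it.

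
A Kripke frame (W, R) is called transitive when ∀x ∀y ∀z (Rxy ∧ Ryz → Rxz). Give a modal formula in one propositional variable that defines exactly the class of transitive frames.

□r → □□r

The condition is transitivity. The 4 schema □r → □□r defines it.
Suppose □r→□□r is valid. Take Rxy, Ryz and set V(r)={w : Rxw}. Then □r at x, so □□r at x, so □r at y, so r at z, i.e. Rxz.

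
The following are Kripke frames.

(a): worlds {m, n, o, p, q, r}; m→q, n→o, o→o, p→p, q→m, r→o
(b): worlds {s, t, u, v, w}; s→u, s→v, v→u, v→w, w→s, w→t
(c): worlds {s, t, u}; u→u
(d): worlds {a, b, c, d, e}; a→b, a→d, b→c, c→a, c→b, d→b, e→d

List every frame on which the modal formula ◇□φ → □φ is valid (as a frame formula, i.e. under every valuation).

Frame correspondent (Sahlqvist): ∀x ∀y ∀z (Rxy ∧ Rxz → Ryz) — i.e. the Euclidean property.
(a): fails — Rmq and Rmq but not Rqq.
(b): fails — Rsv and Rsv but not Rvv.
(c): condition met.
(d): fails — Rab and Rab but not Rbb.
Valid on: (c).

(c)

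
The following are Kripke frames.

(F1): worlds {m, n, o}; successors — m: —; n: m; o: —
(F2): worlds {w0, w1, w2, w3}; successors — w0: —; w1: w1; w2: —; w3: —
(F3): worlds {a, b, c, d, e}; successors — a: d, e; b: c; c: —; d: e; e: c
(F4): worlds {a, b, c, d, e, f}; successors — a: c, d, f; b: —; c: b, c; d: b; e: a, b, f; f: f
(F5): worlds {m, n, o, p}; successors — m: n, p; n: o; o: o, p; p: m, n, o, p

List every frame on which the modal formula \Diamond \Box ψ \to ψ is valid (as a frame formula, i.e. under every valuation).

Frame correspondent (Sahlqvist): \forall x \forall y (Rxy \to Ryx) — i.e. symmetry.
(F1): fails — Rnm but not Rmn.
(F2): holds.
(F3): fails — Rbc but not Rcb.
(F4): fails — Reb but not Rbe.
(F5): fails — Rpn but not Rnp.
Valid on: (F2).

(F2)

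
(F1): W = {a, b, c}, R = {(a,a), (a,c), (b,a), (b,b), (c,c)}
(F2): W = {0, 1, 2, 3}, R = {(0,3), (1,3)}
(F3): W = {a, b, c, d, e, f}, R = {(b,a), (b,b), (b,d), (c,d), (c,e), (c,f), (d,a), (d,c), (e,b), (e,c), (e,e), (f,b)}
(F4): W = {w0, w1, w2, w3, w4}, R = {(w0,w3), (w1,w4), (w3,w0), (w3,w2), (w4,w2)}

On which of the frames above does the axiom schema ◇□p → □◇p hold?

(F1)

This is the axiom for convergence; its first-order frame correspondent is ∀x ∀y ∀z (Rxy ∧ Rxz → ∃w (Ryw ∧ Rzw)).
(F1): satisfies the condition.
(F2): fails — R03 and R03 but 3 and 3 have no common successor.
(F3): fails — Rbb and Rba but b and a have no common successor.
(F4): fails — Rw3w2 and Rw3w2 but w2 and w2 have no common successor.
Valid on: (F1).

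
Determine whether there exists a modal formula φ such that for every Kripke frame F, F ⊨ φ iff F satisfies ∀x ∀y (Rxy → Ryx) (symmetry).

The condition is symmetry. A defining modal formula is q → □◇q.

Definable; q → □◇q defines it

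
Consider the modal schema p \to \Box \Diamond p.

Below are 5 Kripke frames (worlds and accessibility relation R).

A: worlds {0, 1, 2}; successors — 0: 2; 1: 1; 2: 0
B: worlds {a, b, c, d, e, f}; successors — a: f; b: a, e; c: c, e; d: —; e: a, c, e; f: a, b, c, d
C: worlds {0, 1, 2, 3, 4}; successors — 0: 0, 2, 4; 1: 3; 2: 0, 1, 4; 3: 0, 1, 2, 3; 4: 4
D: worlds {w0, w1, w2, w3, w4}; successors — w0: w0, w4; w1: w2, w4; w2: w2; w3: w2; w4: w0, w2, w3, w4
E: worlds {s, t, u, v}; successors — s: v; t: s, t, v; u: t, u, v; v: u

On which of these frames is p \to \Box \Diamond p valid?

A

The schema corresponds to symmetry: \forall x \forall y (Rxy \to Ryx).
A: holds.
B: fails — Rfc but not Rcf.
C: fails — R32 but not R23.
D: fails — Rw1w2 but not Rw2w1.
E: fails — Rtv but not Rvt.
Valid on: A.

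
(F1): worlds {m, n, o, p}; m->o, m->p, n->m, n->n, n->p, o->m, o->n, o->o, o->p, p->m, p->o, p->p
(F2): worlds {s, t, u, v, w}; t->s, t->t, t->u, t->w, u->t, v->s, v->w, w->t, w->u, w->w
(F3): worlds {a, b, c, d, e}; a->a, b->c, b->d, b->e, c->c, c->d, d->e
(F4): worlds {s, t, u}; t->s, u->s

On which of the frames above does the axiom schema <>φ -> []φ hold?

(F4)

The schema corresponds to partial functionality: forall x forall y forall z (Rxy & Rxz -> y = z).
(F1): fails — m sees both o and p.
(F2): fails — t sees both s and t.
(F3): fails — b sees both c and d.
(F4): satisfies the condition.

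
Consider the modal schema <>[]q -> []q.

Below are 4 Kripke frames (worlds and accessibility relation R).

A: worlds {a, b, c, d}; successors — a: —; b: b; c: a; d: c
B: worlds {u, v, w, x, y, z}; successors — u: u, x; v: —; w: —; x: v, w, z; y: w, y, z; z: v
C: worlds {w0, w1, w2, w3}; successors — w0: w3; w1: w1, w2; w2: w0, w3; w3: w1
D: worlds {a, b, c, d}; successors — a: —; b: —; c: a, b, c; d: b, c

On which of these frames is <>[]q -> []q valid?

Frame correspondent (Sahlqvist): forall x forall y forall z (Rxy & Rxz -> Ryz) — i.e. the Euclidean property.
A: fails — Rca and Rca but not Raa.
B: fails — Rux and Ruu but not Rxu.
C: fails — Rw0w3 and Rw0w3 but not Rw3w3.
D: fails — Rcb and Rcc but not Rbc.

none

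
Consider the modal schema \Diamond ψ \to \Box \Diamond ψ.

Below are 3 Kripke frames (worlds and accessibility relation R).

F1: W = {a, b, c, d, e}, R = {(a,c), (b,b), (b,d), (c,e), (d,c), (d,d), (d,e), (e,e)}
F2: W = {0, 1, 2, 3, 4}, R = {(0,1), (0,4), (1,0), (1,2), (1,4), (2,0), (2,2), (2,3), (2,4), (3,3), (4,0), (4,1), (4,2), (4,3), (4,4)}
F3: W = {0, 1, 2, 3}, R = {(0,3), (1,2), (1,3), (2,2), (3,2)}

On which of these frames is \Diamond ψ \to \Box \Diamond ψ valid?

none

The schema corresponds to the Euclidean property: \forall x \forall y \forall z (Rxy \wedge Rxz \to Ryz).
F1: fails — Rac and Rac but not Rcc.
F2: fails — R01 and R01 but not R11.
F3: fails — R03 and R03 but not R33.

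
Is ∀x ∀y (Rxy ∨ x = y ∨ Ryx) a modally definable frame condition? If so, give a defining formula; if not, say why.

Not definable by any modal formula

If a class were modally definable it would be closed under disjoint unions (Goldblatt–Thomason).
Take 3 disjoint single-world reflexive frames: each is trivially connected, but their disjoint union has 3 worlds with no edge between distinct components, so it is not connected.
So no modal formula (or set of formulas) defines exactly the connected frames.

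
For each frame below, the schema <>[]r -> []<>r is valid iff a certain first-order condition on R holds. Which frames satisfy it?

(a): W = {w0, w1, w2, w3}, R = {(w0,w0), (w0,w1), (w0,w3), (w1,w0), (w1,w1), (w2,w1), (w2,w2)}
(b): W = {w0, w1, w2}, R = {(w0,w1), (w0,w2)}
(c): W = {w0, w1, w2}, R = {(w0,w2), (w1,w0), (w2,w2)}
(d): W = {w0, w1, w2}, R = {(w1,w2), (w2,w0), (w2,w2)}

Frame correspondent (Sahlqvist): forall x forall y forall z (Rxy & Rxz -> exists w (Ryw & Rzw)) — i.e. convergence.
(a): fails — Rw0w1 and Rw0w3 but w1 and w3 have no common successor.
(b): fails — Rw0w1 and Rw0w1 but w1 and w1 have no common successor.
(c): condition met.
(d): fails — Rw2w0 and Rw2w0 but w0 and w0 have no common successor.
Valid on: (c).

(c)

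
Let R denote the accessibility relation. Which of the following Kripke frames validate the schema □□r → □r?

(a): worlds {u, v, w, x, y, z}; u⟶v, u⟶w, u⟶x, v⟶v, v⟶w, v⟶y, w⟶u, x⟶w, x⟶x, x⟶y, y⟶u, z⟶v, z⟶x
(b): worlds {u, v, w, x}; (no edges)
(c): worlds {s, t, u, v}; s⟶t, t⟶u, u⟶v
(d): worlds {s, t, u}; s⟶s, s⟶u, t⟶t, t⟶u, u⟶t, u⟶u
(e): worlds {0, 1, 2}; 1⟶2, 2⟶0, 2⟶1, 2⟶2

The schema corresponds to density: ∀x ∀y (Rxy → ∃z (Rxz ∧ Rzy)).
(a): fails — Rwu but no t with Rwt and Rtu.
(b): satisfies the condition.
(c): fails — Rtu but no z with Rtz and Rzu.
(d): satisfies the condition.
(e): satisfies the condition.

(b), (d), (e)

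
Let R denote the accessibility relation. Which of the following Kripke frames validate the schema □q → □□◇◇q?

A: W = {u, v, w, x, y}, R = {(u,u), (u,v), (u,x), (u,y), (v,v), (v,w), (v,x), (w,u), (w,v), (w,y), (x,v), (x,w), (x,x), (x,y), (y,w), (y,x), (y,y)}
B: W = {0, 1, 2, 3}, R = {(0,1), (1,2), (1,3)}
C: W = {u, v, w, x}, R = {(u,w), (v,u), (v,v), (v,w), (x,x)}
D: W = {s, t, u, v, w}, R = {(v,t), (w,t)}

A, D

The schema corresponds to a generalized confluence (Geach) condition: ∀x ∀z (xR²z → ∃w (xRw ∧ zR²w)).
A: condition met.
B: fails — 0R²2 but no w with 0Rw and 2R²w.
C: fails — vR²u but no t with vRt and uR²t.
D: condition met.
Valid on: A, D.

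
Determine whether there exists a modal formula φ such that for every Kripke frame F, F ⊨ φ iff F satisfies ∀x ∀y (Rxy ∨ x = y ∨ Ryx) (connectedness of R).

Not modally definable

If a class were modally definable it would be closed under disjoint unions (Goldblatt–Thomason).
Take 2 disjoint single-world reflexive frames: each is trivially connected, but their disjoint union has 2 worlds with no edge between distinct components, so it is not connected.
So no modal formula (or set of formulas) defines exactly the connected frames.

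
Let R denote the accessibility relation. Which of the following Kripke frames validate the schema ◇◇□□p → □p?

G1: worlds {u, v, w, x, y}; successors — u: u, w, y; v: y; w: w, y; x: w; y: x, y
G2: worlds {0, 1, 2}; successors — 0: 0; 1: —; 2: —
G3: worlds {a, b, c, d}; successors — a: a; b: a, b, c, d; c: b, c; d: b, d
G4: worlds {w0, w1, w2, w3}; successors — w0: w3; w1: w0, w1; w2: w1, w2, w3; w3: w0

The schema corresponds to a generalized confluence (Geach) condition: ∀x ∀y ∀z ((xR²y ∧ xRz) → ∃w (yR²w ∧ z = w)).
G1: fails — uR²w, uRu but no t with wR²t and u=t.
G2: ✓.
G3: fails — bR²a, bRb but no w with aR²w and b=w.
G4: fails — w0R²w0, w0Rw3 but no w with w0R²w and w3=w.

G2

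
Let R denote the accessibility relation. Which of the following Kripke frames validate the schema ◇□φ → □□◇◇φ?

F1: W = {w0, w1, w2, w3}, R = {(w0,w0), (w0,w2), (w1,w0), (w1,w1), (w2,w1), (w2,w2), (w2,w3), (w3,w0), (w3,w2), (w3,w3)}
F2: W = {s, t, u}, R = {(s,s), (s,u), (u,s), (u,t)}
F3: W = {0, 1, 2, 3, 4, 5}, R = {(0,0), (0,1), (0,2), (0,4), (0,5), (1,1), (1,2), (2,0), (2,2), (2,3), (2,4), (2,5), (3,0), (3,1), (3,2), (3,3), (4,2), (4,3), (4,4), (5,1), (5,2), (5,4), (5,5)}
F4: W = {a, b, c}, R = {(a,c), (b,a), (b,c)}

F1, F3

This is the axiom for a generalized confluence (Geach) condition; its first-order frame correspondent is ∀x ∀y ∀z ((xRy ∧ xR²z) → ∃w (yRw ∧ zR²w)).
F1: holds.
F2: fails — sRs, sR²t but no w with sRw and tR²w.
F3: holds.
F4: fails — bRa, bR²c but no w with aRw and cR²w.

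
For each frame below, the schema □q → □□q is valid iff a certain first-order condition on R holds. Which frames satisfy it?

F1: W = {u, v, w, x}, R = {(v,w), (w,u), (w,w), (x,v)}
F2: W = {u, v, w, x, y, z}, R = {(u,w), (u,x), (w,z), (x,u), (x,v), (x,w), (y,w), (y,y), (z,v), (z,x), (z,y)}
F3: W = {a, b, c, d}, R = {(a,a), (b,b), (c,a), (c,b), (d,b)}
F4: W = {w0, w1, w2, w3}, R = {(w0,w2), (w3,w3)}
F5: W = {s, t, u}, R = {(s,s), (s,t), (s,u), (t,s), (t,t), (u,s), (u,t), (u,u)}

F3, F4

The schema corresponds to transitivity: ∀x ∀y ∀z (Rxy ∧ Ryz → Rxz).
F1: fails — Rxv and Rvw but not Rxw.
F2: fails — Rxw and Rwz but not Rxz.
F3: holds.
F4: holds.
F5: fails — Rts and Rsu but not Rtu.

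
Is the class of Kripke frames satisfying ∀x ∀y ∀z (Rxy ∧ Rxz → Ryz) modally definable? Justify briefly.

The condition is the Euclidean property. A defining modal formula is ◇p → □◇p.
Suppose ◇p→□◇p is valid. Take Rxy, Rxz and set V(p)={y}. Then ◇p at x, so □◇p at x, so ◇p at z, so some w with Rzw has p; w=y, i.e. Rzy. By symmetry of the argument, Ryz.

Yes, by ◇p → □◇p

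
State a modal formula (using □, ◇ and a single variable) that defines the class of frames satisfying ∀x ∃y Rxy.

This is seriality; the standard corresponding axiom is D: □p → ◇p.
Suppose □p→◇p is valid. At any x set V(p)=W. Then □p at x, so ◇p at x, so x has a successor.

□p → ◇p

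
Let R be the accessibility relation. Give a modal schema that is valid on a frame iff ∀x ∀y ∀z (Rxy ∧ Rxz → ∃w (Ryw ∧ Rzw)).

◇□ψ → □◇ψ

This is convergence; the standard corresponding axiom is .2: ◇□ψ → □◇ψ.
Suppose ◇□ψ→□◇ψ is valid. Take Rxy, Rxz and set V(ψ)={w : Ryw}. Then □ψ at y so ◇□ψ at x, so □◇ψ at x, so ◇ψ at z, giving w with Rzw and Ryw.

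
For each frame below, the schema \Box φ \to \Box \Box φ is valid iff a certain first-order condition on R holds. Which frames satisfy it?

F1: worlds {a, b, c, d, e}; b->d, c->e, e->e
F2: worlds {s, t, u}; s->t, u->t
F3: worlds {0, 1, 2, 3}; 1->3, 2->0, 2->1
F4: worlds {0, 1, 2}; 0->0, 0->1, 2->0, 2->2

F1, F2

Frame correspondent (Sahlqvist): \forall x \forall y \forall z (Rxy \wedge Ryz \to Rxz) — i.e. transitivity.
F1: holds.
F2: holds.
F3: fails — R21 and R13 but not R23.
F4: fails — R20 and R01 but not R21.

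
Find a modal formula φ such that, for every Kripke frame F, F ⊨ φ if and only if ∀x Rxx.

The condition is reflexivity. The T schema □r → r defines it.

□r → r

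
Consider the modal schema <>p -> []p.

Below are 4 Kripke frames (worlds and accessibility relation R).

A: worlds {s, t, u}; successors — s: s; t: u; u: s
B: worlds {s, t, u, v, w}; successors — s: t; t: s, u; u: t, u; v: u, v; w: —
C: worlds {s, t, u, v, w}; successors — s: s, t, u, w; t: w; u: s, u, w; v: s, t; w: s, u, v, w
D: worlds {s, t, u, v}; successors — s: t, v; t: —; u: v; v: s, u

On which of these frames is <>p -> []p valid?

This is the axiom for partial functionality; its first-order frame correspondent is forall x forall y forall z (Rxy & Rxz -> y = z).
A: holds.
B: fails — t sees both s and u.
C: fails — s sees both s and t.
D: fails — s sees both t and v.

A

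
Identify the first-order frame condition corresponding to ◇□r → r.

This schema is equivalent to the B axiom r → □◇r.
It corresponds to symmetry: ∀x ∀y (Rxy → Ryx).

symmetry: ∀x ∀y (Rxy → Ryx)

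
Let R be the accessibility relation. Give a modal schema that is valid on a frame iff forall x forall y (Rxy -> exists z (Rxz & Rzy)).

This is density; the standard corresponding axiom is C4: □□r → □r.
Suppose □□r→□r is valid. Take Rxy and set V(r)={w : xR²w}. Then □□r at x, so □r at x, so r at y, i.e. ∃z(Rxz∧Rzy).

□□r → □r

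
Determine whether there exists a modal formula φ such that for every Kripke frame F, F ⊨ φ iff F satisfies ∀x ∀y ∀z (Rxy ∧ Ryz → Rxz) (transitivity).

Yes: it is transitivity, defined by the 4 schema □p → □□p.
Suppose □p→□□p is valid. Take Rxy, Ryz and set V(p)={w : Rxw}. Then □p at x, so □□p at x, so □p at y, so p at z, i.e. Rxz.

Yes, by □p → □□p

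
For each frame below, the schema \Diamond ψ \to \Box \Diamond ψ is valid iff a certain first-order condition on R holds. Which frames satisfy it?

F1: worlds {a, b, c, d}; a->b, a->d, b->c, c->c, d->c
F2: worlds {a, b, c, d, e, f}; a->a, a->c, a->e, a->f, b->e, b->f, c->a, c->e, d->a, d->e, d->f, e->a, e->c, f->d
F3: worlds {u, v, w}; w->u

Frame correspondent (Sahlqvist): \forall x \forall y \forall z (Rxy \wedge Rxz \to Ryz) — i.e. the Euclidean property.
F1: fails — Rab and Rab but not Rbb.
F2: fails — Rae and Rae but not Ree.
F3: fails — Rwu and Rwu but not Ruu.
Valid on no frame.

none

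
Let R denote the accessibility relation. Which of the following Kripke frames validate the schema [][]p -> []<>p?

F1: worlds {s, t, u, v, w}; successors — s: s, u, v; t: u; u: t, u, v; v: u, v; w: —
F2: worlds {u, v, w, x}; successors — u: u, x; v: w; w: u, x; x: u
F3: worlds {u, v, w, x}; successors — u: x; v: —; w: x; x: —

The schema corresponds to a generalized confluence (Geach) condition: forall x forall z (xRz -> exists w (x R^2 w & zRw)).
F1: condition met.
F2: condition met.
F3: fails — uRx but no t with uR²t and xRt.

F1, F2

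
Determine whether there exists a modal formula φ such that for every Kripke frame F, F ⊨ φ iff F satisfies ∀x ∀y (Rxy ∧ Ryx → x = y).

No — not modally definable

If a class were modally definable it would be closed under surjective bounded morphisms (Goldblatt–Thomason).
The 6-cycle (worlds s,t,u,v,w,x with s→t→u→v→w→x→s) is antisymmetric. Sending even-indexed worlds to a and odd-indexed worlds to b is a surjective bounded morphism onto the two-world frame with a↔b, which is not antisymmetric.
So the class is not modally definable.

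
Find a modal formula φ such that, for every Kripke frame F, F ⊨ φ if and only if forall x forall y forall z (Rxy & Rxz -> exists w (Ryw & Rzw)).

This is convergence; the standard corresponding axiom is .2: ◇□r → □◇r.
Suppose ◇□r→□◇r is valid. Take Rxy, Rxz and set V(r)={w : Ryw}. Then □r at y so ◇□r at x, so □◇r at x, so ◇r at z, giving w with Rzw and Ryw.

◇□r → □◇r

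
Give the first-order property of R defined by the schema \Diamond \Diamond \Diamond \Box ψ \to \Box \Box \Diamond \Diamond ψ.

\forall x \forall y \forall z ((x R^3 y \wedge x R^2 z) \to \exists w (yRw \wedge z R^2 w))

This is a Sahlqvist (Geach-type) schema ◇^3□^1ψ → □^2◇^2ψ.
First-order correspondent: \forall x \forall y \forall z ((x R^3 y \wedge x R^2 z) \to \exists w (yRw \wedge z R^2 w)).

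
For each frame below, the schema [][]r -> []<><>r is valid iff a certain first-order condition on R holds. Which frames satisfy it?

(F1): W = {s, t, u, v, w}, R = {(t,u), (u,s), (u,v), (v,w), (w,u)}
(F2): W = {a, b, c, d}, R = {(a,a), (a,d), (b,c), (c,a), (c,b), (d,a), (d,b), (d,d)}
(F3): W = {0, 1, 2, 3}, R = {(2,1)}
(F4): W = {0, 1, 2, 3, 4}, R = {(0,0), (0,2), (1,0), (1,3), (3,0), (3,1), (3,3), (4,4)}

(F2)

The schema corresponds to a generalized confluence (Geach) condition: forall x forall z (xRz -> exists w (x R^2 w & z R^2 w)).
(F1): fails — tRu but no w* with tR²w* and uR²w*.
(F2): satisfies the condition.
(F3): fails — 2R1 but no w with 2R²w and 1R²w.
(F4): fails — 0R2 but no w with 0R²w and 2R²w.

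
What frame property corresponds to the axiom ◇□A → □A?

Replacing A by ¬A and contraposing gives the equivalent schema ◇A → □◇A.
Suppose ◇A→□◇A is valid. Take Rxy, Rxz and set V(A)={y}. Then ◇A at x, so □◇A at x, so ◇A at z, so some w with Rzw has A; w=y, i.e. Rzy. By symmetry of the argument, Ryz.
The converse is a direct semantic check.
So the correspondent is the Euclidean property.

the Euclidean property: ∀x ∀y ∀z (Rxy ∧ Rxz → Ryz)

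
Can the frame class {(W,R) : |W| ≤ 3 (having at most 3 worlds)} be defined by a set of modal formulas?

Any modally definable frame class is closed under disjoint unions.
Any modal formula valid on each of 4 disjoint one-world frames is valid on their disjoint union (validity is preserved under disjoint unions). Each one-world frame has |W|=1≤3, but the union has |W|=4.
Hence having at most 3 worlds is not modally definable.

No — not modally definable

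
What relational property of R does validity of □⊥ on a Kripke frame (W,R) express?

□⊥ is valid iff no world has any successor (otherwise □⊥ fails at any world with one).

emptiness of R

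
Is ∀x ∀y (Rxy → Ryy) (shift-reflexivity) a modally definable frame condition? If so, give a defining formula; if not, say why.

The condition is shift-reflexivity. A defining modal formula is □(□p → p).

Yes, by □(□p → p)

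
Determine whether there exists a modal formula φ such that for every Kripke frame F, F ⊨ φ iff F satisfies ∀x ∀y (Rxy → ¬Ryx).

Not definable by any modal formula

If a class were modally definable it would be closed under surjective bounded morphisms (Goldblatt–Thomason).
The 5-cycle (worlds 0,1,2,3,4 with 0→1→2→3→4→0) is asymmetric. Mapping every world to a single reflexive point • is a surjective bounded morphism, and the reflexive point is not asymmetric (R•• but asymmetry requires ¬R••).
Hence asymmetry is not modally definable.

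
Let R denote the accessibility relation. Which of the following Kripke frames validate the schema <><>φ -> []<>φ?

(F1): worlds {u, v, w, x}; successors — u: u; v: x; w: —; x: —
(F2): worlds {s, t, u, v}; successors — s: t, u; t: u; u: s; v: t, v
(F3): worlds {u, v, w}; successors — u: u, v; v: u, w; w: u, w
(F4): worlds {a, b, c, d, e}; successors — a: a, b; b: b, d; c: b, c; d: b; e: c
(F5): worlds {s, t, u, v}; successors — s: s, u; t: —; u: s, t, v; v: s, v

(F1)

The schema corresponds to a generalized confluence (Geach) condition: forall x forall y forall z ((x R^2 y & xRz) -> exists w (y = w & zRw)).
(F1): condition met.
(F2): fails — sR²s, sRt but no w with s=w and tRw.
(F3): fails — uR²v, uRv but no t with v=t and vRt.
(F4): fails — aR²a, aRb but no w with a=w and bRw.
(F5): fails — sR²t, sRs but no w with t=w and sRw.
Valid on: (F1).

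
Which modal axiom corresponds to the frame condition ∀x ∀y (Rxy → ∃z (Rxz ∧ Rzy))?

The condition is density. The C4 schema □□q → □q defines it.

□□q → □q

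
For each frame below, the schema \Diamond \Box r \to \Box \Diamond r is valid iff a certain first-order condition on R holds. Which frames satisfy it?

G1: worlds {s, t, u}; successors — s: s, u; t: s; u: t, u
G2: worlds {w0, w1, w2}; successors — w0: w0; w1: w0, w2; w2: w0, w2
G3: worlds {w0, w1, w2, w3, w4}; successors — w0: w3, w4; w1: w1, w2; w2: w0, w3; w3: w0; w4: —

This is the axiom for convergence; its first-order frame correspondent is \forall x \forall y \forall z (Rxy \wedge Rxz \to \exists w (Ryw \wedge Rzw)).
G1: fails — Rut and Ruu but t and u have no common successor.
G2: satisfies the condition.
G3: fails — Rw0w4 and Rw0w4 but w4 and w4 have no common successor.

G2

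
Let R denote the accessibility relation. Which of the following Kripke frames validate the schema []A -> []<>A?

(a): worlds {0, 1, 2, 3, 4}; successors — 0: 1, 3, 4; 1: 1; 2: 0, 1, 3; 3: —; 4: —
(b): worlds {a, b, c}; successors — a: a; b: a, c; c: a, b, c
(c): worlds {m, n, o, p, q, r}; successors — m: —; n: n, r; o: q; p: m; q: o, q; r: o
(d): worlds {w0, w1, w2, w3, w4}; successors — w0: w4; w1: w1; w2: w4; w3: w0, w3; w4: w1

The schema corresponds to a generalized confluence (Geach) condition: forall x forall z (xRz -> exists w (xRw & zRw)).
(a): fails — 0R3 but no w with 0Rw and 3Rw.
(b): condition met.
(c): fails — nRr but no w with nRw and rRw.
(d): fails — w0Rw4 but no w with w0Rw and w4Rw.
Valid on: (b).

(b)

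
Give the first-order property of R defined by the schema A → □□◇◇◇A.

This is a Sahlqvist (Geach-type) schema ◇^0□^0A → □^2◇^3A.
First-order correspondent: ∀x ∀z (xR²z → ∃w (x = w ∧ zR³w)).

∀x ∀z (xR²z → ∃w (x = w ∧ zR³w))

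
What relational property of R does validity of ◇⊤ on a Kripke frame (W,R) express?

seriality

◇⊤ holds at w iff w has a successor, so frame-validity of ◇⊤ is exactly seriality. Equivalently via □A → ◇A:
Suppose □A→◇A is valid. At any x set V(A)=W. Then □A at x, so ◇A at x, so x has a successor.
Conversely, any frame satisfying ∀x ∃y Rxy validates the schema.
So the correspondent is seriality.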